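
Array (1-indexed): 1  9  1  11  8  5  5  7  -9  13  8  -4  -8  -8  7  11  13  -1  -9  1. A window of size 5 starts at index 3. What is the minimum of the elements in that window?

Elements at indices 3..7: 1, 11, 8, 5, 5
min(1, 11, 8, 5, 5) = 1

1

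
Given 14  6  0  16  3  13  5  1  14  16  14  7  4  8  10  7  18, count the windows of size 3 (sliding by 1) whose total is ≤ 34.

(14, 6, 0) → sum 20  ≤ 34 ✓
(6, 0, 16) → sum 22  ≤ 34 ✓
(0, 16, 3) → sum 19  ≤ 34 ✓
(16, 3, 13) → sum 32  ≤ 34 ✓
(3, 13, 5) → sum 21  ≤ 34 ✓
(13, 5, 1) → sum 19  ≤ 34 ✓
(5, 1, 14) → sum 20  ≤ 34 ✓
(1, 14, 16) → sum 31  ≤ 34 ✓
(14, 16, 14) → sum 44
(16, 14, 7) → sum 37
(14, 7, 4) → sum 25  ≤ 34 ✓
(7, 4, 8) → sum 19  ≤ 34 ✓
(4, 8, 10) → sum 22  ≤ 34 ✓
(8, 10, 7) → sum 25  ≤ 34 ✓
(10, 7, 18) → sum 35
12 windows satisfy the condition.

12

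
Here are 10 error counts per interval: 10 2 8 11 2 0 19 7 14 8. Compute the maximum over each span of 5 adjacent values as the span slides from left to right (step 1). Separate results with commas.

Sliding a size-5 window across the 10 values:
[10, 2, 8, 11, 2] → max 11
[2, 8, 11, 2, 0] → max 11
[8, 11, 2, 0, 19] → max 19
[11, 2, 0, 19, 7] → max 19
[2, 0, 19, 7, 14] → max 19
[0, 19, 7, 14, 8] → max 19

11, 11, 19, 19, 19, 19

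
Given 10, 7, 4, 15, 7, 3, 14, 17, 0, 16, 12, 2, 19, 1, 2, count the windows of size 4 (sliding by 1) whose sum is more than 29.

(10, 7, 4, 15) → sum 36  > 29 ✓
(7, 4, 15, 7) → sum 33  > 29 ✓
(4, 15, 7, 3) → sum 29
(15, 7, 3, 14) → sum 39  > 29 ✓
(7, 3, 14, 17) → sum 41  > 29 ✓
(3, 14, 17, 0) → sum 34  > 29 ✓
(14, 17, 0, 16) → sum 47  > 29 ✓
(17, 0, 16, 12) → sum 45  > 29 ✓
(0, 16, 12, 2) → sum 30  > 29 ✓
(16, 12, 2, 19) → sum 49  > 29 ✓
(12, 2, 19, 1) → sum 34  > 29 ✓
(2, 19, 1, 2) → sum 24
10 windows satisfy the condition.

10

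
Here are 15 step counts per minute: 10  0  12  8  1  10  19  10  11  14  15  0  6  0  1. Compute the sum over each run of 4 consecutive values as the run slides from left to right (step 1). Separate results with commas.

(10, 0, 12, 8) → sum 30
(0, 12, 8, 1) → sum 21
(12, 8, 1, 10) → sum 31
(8, 1, 10, 19) → sum 38
(1, 10, 19, 10) → sum 40
(10, 19, 10, 11) → sum 50
(19, 10, 11, 14) → sum 54
(10, 11, 14, 15) → sum 50
(11, 14, 15, 0) → sum 40
(14, 15, 0, 6) → sum 35
(15, 0, 6, 0) → sum 21
(0, 6, 0, 1) → sum 7

30, 21, 31, 38, 40, 50, 54, 50, 40, 35, 21, 7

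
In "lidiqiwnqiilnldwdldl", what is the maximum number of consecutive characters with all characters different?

4

[l] len 1
[l, i] len 2
[l, i, d] len 3
[d, i] len 2
[d, i, q] len 3
[q, i] len 2
[q, i, w] len 3
[q, i, w, n] len 4
[i, w, n, q] len 4
[w, n, q, i] len 4
[i] len 1
[i, l] len 2
[i, l, n] len 3
[n, l] len 2
[n, l, d] len 3
[n, l, d, w] len 4
[w, d] len 2
[w, d, l] len 3
[l, d] len 2
[d, l] len 2
Longest all-distinct length: 4.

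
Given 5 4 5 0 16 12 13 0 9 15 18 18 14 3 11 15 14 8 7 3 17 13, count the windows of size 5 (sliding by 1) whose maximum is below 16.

5

5 4 5 0 16 → max 16
4 5 0 16 12 → max 16
5 0 16 12 13 → max 16
0 16 12 13 0 → max 16
16 12 13 0 9 → max 16
12 13 0 9 15 → max 15  < 16 ✓
13 0 9 15 18 → max 18
0 9 15 18 18 → max 18
9 15 18 18 14 → max 18
15 18 18 14 3 → max 18
18 18 14 3 11 → max 18
18 14 3 11 15 → max 18
14 3 11 15 14 → max 15  < 16 ✓
3 11 15 14 8 → max 15  < 16 ✓
11 15 14 8 7 → max 15  < 16 ✓
15 14 8 7 3 → max 15  < 16 ✓
14 8 7 3 17 → max 17
8 7 3 17 13 → max 17
5 windows satisfy the condition.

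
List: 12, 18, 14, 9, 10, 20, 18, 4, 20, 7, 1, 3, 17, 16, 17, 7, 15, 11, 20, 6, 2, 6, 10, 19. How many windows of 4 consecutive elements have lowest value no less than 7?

8

[12, 18, 14, 9] → min 9  ≥ 7 ✓
[18, 14, 9, 10] → min 9  ≥ 7 ✓
[14, 9, 10, 20] → min 9  ≥ 7 ✓
[9, 10, 20, 18] → min 9  ≥ 7 ✓
[10, 20, 18, 4] → min 4
[20, 18, 4, 20] → min 4
[18, 4, 20, 7] → min 4
[4, 20, 7, 1] → min 1
[20, 7, 1, 3] → min 1
[7, 1, 3, 17] → min 1
[1, 3, 17, 16] → min 1
[3, 17, 16, 17] → min 3
[17, 16, 17, 7] → min 7  ≥ 7 ✓
[16, 17, 7, 15] → min 7  ≥ 7 ✓
[17, 7, 15, 11] → min 7  ≥ 7 ✓
[7, 15, 11, 20] → min 7  ≥ 7 ✓
[15, 11, 20, 6] → min 6
[11, 20, 6, 2] → min 2
[20, 6, 2, 6] → min 2
[6, 2, 6, 10] → min 2
[2, 6, 10, 19] → min 2
8 windows satisfy the condition.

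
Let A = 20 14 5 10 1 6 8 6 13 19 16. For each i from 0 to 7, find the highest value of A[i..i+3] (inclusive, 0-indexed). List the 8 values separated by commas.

20, 14, 10, 10, 8, 13, 19, 19

20 14 5 10 → max 20
14 5 10 1 → max 14
5 10 1 6 → max 10
10 1 6 8 → max 10
1 6 8 6 → max 8
6 8 6 13 → max 13
8 6 13 19 → max 19
6 13 19 16 → max 19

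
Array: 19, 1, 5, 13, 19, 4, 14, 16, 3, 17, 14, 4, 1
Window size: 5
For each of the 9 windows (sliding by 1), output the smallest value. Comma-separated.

1, 1, 4, 4, 3, 3, 3, 3, 1

19 1 5 13 19 → min 1
1 5 13 19 4 → min 1
5 13 19 4 14 → min 4
13 19 4 14 16 → min 4
19 4 14 16 3 → min 3
4 14 16 3 17 → min 3
14 16 3 17 14 → min 3
16 3 17 14 4 → min 3
3 17 14 4 1 → min 1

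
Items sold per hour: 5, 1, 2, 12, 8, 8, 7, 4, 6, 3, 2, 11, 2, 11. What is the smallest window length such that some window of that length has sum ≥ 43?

add 5: running sum 5 < 43
add 1: running sum 6 < 43
add 2: running sum 8 < 43
add 12: running sum 20 < 43
add 8: running sum 28 < 43
add 8: running sum 36 < 43
end 6: [5, 1, 2, 12, 8, 8, 7] sum 43, len 7
end 7: [5, 1, 2, 12, 8, 8, 7, 4] sum 47, len 8
end 8: [12, 8, 8, 7, 4, 6] sum 45, len 6
end 9: [12, 8, 8, 7, 4, 6, 3] sum 48, len 7
end 10: [12, 8, 8, 7, 4, 6, 3, 2] sum 50, len 8
end 11: [8, 8, 7, 4, 6, 3, 2, 11] sum 49, len 8
end 12: [8, 7, 4, 6, 3, 2, 11, 2] sum 43, len 8
end 13: [7, 4, 6, 3, 2, 11, 2, 11] sum 46, len 8
Shortest qualifying length: 6.

6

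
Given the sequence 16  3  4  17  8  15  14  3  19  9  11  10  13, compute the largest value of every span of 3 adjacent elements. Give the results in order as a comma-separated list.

16 3 4 → max 16
3 4 17 → max 17
4 17 8 → max 17
17 8 15 → max 17
8 15 14 → max 15
15 14 3 → max 15
14 3 19 → max 19
3 19 9 → max 19
19 9 11 → max 19
9 11 10 → max 11
11 10 13 → max 13

16, 17, 17, 17, 15, 15, 19, 19, 19, 11, 13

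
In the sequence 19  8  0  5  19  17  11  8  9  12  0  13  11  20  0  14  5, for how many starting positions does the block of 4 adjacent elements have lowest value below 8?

(19, 8, 0, 5) → min 0  < 8 ✓
(8, 0, 5, 19) → min 0  < 8 ✓
(0, 5, 19, 17) → min 0  < 8 ✓
(5, 19, 17, 11) → min 5  < 8 ✓
(19, 17, 11, 8) → min 8
(17, 11, 8, 9) → min 8
(11, 8, 9, 12) → min 8
(8, 9, 12, 0) → min 0  < 8 ✓
(9, 12, 0, 13) → min 0  < 8 ✓
(12, 0, 13, 11) → min 0  < 8 ✓
(0, 13, 11, 20) → min 0  < 8 ✓
(13, 11, 20, 0) → min 0  < 8 ✓
(11, 20, 0, 14) → min 0  < 8 ✓
(20, 0, 14, 5) → min 0  < 8 ✓
11 windows satisfy the condition.

11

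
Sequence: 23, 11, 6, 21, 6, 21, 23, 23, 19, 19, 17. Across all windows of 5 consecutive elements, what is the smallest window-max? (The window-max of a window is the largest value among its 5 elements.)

21

[23, 11, 6, 21, 6] → max 23
[11, 6, 21, 6, 21] → max 21
[6, 21, 6, 21, 23] → max 23
[21, 6, 21, 23, 23] → max 23
[6, 21, 23, 23, 19] → max 23
[21, 23, 23, 19, 19] → max 23
[23, 23, 19, 19, 17] → max 23
Smallest of these is 21.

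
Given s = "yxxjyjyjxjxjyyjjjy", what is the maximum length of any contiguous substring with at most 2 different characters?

7

add y: window [y] (1 distinct), len 1
add x: window [y, x] (2 distinct), len 2
add x: window [y, x, x] (2 distinct), len 3
add j: window [x, x, j] (2 distinct), len 3
add y: window [j, y] (2 distinct), len 2
add j: window [j, y, j] (2 distinct), len 3
add y: window [j, y, j, y] (2 distinct), len 4
add j: window [j, y, j, y, j] (2 distinct), len 5
add x: window [j, x] (2 distinct), len 2
add j: window [j, x, j] (2 distinct), len 3
add x: window [j, x, j, x] (2 distinct), len 4
add j: window [j, x, j, x, j] (2 distinct), len 5
add y: window [j, y] (2 distinct), len 2
add y: window [j, y, y] (2 distinct), len 3
add j: window [j, y, y, j] (2 distinct), len 4
add j: window [j, y, y, j, j] (2 distinct), len 5
add j: window [j, y, y, j, j, j] (2 distinct), len 6
add y: window [j, y, y, j, j, j, y] (2 distinct), len 7
Longest length with ≤2 distinct: 7.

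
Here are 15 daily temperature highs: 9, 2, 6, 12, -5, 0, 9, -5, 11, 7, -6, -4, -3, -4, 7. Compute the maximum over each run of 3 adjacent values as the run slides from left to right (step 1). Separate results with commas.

[9, 2, 6] → max 9
[2, 6, 12] → max 12
[6, 12, -5] → max 12
[12, -5, 0] → max 12
[-5, 0, 9] → max 9
[0, 9, -5] → max 9
[9, -5, 11] → max 11
[-5, 11, 7] → max 11
[11, 7, -6] → max 11
[7, -6, -4] → max 7
[-6, -4, -3] → max -3
[-4, -3, -4] → max -3
[-3, -4, 7] → max 7

9, 12, 12, 12, 9, 9, 11, 11, 11, 7, -3, -3, 7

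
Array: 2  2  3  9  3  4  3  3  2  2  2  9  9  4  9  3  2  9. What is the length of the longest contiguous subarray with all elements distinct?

4

[2] len 1
[2] len 1
[2, 3] len 2
[2, 3, 9] len 3
[9, 3] len 2
[9, 3, 4] len 3
[4, 3] len 2
[3] len 1
[3, 2] len 2
[2] len 1
[2] len 1
[2, 9] len 2
[9] len 1
[9, 4] len 2
[4, 9] len 2
[4, 9, 3] len 3
[4, 9, 3, 2] len 4
[3, 2, 9] len 3
Longest all-distinct length: 4.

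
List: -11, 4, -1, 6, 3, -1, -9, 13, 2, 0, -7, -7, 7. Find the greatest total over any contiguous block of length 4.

Window sums for each of the 10 positions:
[-11, 4, -1, 6] → sum -2
[4, -1, 6, 3] → sum 12
[-1, 6, 3, -1] → sum 7
[6, 3, -1, -9] → sum -1
[3, -1, -9, 13] → sum 6
[-1, -9, 13, 2] → sum 5
[-9, 13, 2, 0] → sum 6
[13, 2, 0, -7] → sum 8
[2, 0, -7, -7] → sum -12
[0, -7, -7, 7] → sum -7
Greatest of these is 12.

12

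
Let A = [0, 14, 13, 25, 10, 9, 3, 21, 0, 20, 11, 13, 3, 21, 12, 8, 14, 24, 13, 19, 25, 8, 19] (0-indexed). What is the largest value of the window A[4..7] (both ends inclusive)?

21

Elements at indices 4..7: 10, 9, 3, 21
max(10, 9, 3, 21) = 21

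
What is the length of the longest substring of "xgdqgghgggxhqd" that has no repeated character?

add x: [x] len 1
add g: [x, g] len 2
add d: [x, g, d] len 3
add q: [x, g, d, q] len 4
add g (repeat g, move left end past it): [d, q, g] len 3
add g (repeat g, move left end past it): [g] len 1
add h: [g, h] len 2
add g (repeat g, move left end past it): [h, g] len 2
add g (repeat g, move left end past it): [g] len 1
add g (repeat g, move left end past it): [g] len 1
add x: [g, x] len 2
add h: [g, x, h] len 3
add q: [g, x, h, q] len 4
add d: [g, x, h, q, d] len 5
Longest all-distinct length: 5.

5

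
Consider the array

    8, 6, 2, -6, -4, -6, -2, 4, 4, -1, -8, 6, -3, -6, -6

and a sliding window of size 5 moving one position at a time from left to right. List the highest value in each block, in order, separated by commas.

8, 6, 2, 4, 4, 4, 4, 6, 6, 6, 6

Sliding a size-5 window across the 15 values:
8 6 2 -6 -4 → max 8
6 2 -6 -4 -6 → max 6
2 -6 -4 -6 -2 → max 2
-6 -4 -6 -2 4 → max 4
-4 -6 -2 4 4 → max 4
-6 -2 4 4 -1 → max 4
-2 4 4 -1 -8 → max 4
4 4 -1 -8 6 → max 6
4 -1 -8 6 -3 → max 6
-1 -8 6 -3 -6 → max 6
-8 6 -3 -6 -6 → max 6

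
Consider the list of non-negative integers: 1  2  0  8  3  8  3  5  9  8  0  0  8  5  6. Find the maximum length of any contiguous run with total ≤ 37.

add 1: [1] sum 1, len 1
add 2: [1, 2] sum 3, len 2
add 0: [1, 2, 0] sum 3, len 3
add 8: [1, 2, 0, 8] sum 11, len 4
add 3: [1, 2, 0, 8, 3] sum 14, len 5
add 8: [1, 2, 0, 8, 3, 8] sum 22, len 6
add 3: [1, 2, 0, 8, 3, 8, 3] sum 25, len 7
add 5: [1, 2, 0, 8, 3, 8, 3, 5] sum 30, len 8
add 9: [0, 8, 3, 8, 3, 5, 9] sum 36, len 7
add 8: [3, 8, 3, 5, 9, 8] sum 36, len 6
add 0: [3, 8, 3, 5, 9, 8, 0] sum 36, len 7
add 0: [3, 8, 3, 5, 9, 8, 0, 0] sum 36, len 8
add 8: [3, 5, 9, 8, 0, 0, 8] sum 33, len 7
add 5: [5, 9, 8, 0, 0, 8, 5] sum 35, len 7
add 6: [9, 8, 0, 0, 8, 5, 6] sum 36, len 7
Longest length seen: 8.

8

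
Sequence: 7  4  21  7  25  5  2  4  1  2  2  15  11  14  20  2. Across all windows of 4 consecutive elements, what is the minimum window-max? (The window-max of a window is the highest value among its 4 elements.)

4

7 4 21 7 → max 21
4 21 7 25 → max 25
21 7 25 5 → max 25
7 25 5 2 → max 25
25 5 2 4 → max 25
5 2 4 1 → max 5
2 4 1 2 → max 4
4 1 2 2 → max 4
1 2 2 15 → max 15
2 2 15 11 → max 15
2 15 11 14 → max 15
15 11 14 20 → max 20
11 14 20 2 → max 20
Minimum of these is 4.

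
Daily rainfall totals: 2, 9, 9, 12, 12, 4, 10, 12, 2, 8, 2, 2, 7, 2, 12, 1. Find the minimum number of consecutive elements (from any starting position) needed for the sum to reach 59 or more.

add 2: running sum 2 < 59
add 9: running sum 11 < 59
add 9: running sum 20 < 59
add 12: running sum 32 < 59
add 12: running sum 44 < 59
add 4: running sum 48 < 59
add 10: running sum 58 < 59
end 7: [9, 12, 12, 4, 10, 12] sum 59, len 6
end 8: [9, 12, 12, 4, 10, 12, 2] sum 61, len 7
end 9: [12, 12, 4, 10, 12, 2, 8] sum 60, len 7
end 10: [12, 12, 4, 10, 12, 2, 8, 2] sum 62, len 8
end 11: [12, 12, 4, 10, 12, 2, 8, 2, 2] sum 64, len 9
end 12: [12, 4, 10, 12, 2, 8, 2, 2, 7] sum 59, len 9
end 13: [12, 4, 10, 12, 2, 8, 2, 2, 7, 2] sum 61, len 10
end 14: [4, 10, 12, 2, 8, 2, 2, 7, 2, 12] sum 61, len 10
end 15: [4, 10, 12, 2, 8, 2, 2, 7, 2, 12, 1] sum 62, len 11
Shortest qualifying length: 6.

6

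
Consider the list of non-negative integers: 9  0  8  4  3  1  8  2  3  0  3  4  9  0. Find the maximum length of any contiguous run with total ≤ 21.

7

Extend to the right; shrink from the left whenever the sum exceeds 21:
[9] sum 9 len 1
[9, 0] sum 9 len 2
[9, 0, 8] sum 17 len 3
[9, 0, 8, 4] sum 21 len 4
[0, 8, 4, 3] sum 15 len 4
[0, 8, 4, 3, 1] sum 16 len 5
[4, 3, 1, 8] sum 16 len 4
[4, 3, 1, 8, 2] sum 18 len 5
[4, 3, 1, 8, 2, 3] sum 21 len 6
[4, 3, 1, 8, 2, 3, 0] sum 21 len 7
[3, 1, 8, 2, 3, 0, 3] sum 20 len 7
[1, 8, 2, 3, 0, 3, 4] sum 21 len 7
[2, 3, 0, 3, 4, 9] sum 21 len 6
[2, 3, 0, 3, 4, 9, 0] sum 21 len 7
Longest length seen: 7.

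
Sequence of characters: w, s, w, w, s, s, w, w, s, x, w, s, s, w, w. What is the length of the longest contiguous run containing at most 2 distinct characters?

add w: window [w] (1 distinct), len 1
add s: window [w, s] (2 distinct), len 2
add w: window [w, s, w] (2 distinct), len 3
add w: window [w, s, w, w] (2 distinct), len 4
add s: window [w, s, w, w, s] (2 distinct), len 5
add s: window [w, s, w, w, s, s] (2 distinct), len 6
add w: window [w, s, w, w, s, s, w] (2 distinct), len 7
add w: window [w, s, w, w, s, s, w, w] (2 distinct), len 8
add s: window [w, s, w, w, s, s, w, w, s] (2 distinct), len 9
add x: window [s, x] (2 distinct), len 2
add w: window [x, w] (2 distinct), len 2
add s: window [w, s] (2 distinct), len 2
add s: window [w, s, s] (2 distinct), len 3
add w: window [w, s, s, w] (2 distinct), len 4
add w: window [w, s, s, w, w] (2 distinct), len 5
Longest length with ≤2 distinct: 9.

9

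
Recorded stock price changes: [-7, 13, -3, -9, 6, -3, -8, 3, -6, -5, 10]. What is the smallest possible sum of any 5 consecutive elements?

-19

(-7, 13, -3, -9, 6) → sum 0
(13, -3, -9, 6, -3) → sum 4
(-3, -9, 6, -3, -8) → sum -17
(-9, 6, -3, -8, 3) → sum -11
(6, -3, -8, 3, -6) → sum -8
(-3, -8, 3, -6, -5) → sum -19
(-8, 3, -6, -5, 10) → sum -6
Smallest of these is -19.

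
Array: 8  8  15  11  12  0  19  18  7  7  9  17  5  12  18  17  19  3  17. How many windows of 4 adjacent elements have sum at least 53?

8 8 15 11 → sum 42
8 15 11 12 → sum 46
15 11 12 0 → sum 38
11 12 0 19 → sum 42
12 0 19 18 → sum 49
0 19 18 7 → sum 44
19 18 7 7 → sum 51
18 7 7 9 → sum 41
7 7 9 17 → sum 40
7 9 17 5 → sum 38
9 17 5 12 → sum 43
17 5 12 18 → sum 52
5 12 18 17 → sum 52
12 18 17 19 → sum 66  ≥ 53 ✓
18 17 19 3 → sum 57  ≥ 53 ✓
17 19 3 17 → sum 56  ≥ 53 ✓
3 windows satisfy the condition.

3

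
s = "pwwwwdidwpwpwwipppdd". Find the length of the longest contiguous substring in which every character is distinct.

4

[p] len 1
[p, w] len 2
[w] len 1
[w] len 1
[w] len 1
[w, d] len 2
[w, d, i] len 3
[i, d] len 2
[i, d, w] len 3
[i, d, w, p] len 4
[p, w] len 2
[w, p] len 2
[p, w] len 2
[w] len 1
[w, i] len 2
[w, i, p] len 3
[p] len 1
[p] len 1
[p, d] len 2
[d] len 1
Longest all-distinct length: 4.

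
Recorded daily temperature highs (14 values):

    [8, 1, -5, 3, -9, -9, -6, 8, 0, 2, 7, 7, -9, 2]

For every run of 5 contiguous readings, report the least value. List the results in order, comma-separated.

-9, -9, -9, -9, -9, -9, -6, 0, -9, -9

Sliding a size-5 window across the 14 values:
8 1 -5 3 -9 → min -9
1 -5 3 -9 -9 → min -9
-5 3 -9 -9 -6 → min -9
3 -9 -9 -6 8 → min -9
-9 -9 -6 8 0 → min -9
-9 -6 8 0 2 → min -9
-6 8 0 2 7 → min -6
8 0 2 7 7 → min 0
0 2 7 7 -9 → min -9
2 7 7 -9 2 → min -9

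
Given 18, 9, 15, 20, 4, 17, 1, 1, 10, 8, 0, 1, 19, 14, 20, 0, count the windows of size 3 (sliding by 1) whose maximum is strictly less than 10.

1

18 9 15 → max 18
9 15 20 → max 20
15 20 4 → max 20
20 4 17 → max 20
4 17 1 → max 17
17 1 1 → max 17
1 1 10 → max 10
1 10 8 → max 10
10 8 0 → max 10
8 0 1 → max 8  < 10 ✓
0 1 19 → max 19
1 19 14 → max 19
19 14 20 → max 20
14 20 0 → max 20
1 window satisfy the condition.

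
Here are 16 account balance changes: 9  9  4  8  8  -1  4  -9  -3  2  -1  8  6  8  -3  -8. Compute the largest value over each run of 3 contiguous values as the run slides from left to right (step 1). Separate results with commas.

Sliding a size-3 window across the 16 values:
[9, 9, 4] → max 9
[9, 4, 8] → max 9
[4, 8, 8] → max 8
[8, 8, -1] → max 8
[8, -1, 4] → max 8
[-1, 4, -9] → max 4
[4, -9, -3] → max 4
[-9, -3, 2] → max 2
[-3, 2, -1] → max 2
[2, -1, 8] → max 8
[-1, 8, 6] → max 8
[8, 6, 8] → max 8
[6, 8, -3] → max 8
[8, -3, -8] → max 8

9, 9, 8, 8, 8, 4, 4, 2, 2, 8, 8, 8, 8, 8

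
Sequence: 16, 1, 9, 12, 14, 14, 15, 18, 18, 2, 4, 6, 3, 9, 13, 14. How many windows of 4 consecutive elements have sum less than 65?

12

16 1 9 12 → sum 38  < 65 ✓
1 9 12 14 → sum 36  < 65 ✓
9 12 14 14 → sum 49  < 65 ✓
12 14 14 15 → sum 55  < 65 ✓
14 14 15 18 → sum 61  < 65 ✓
14 15 18 18 → sum 65
15 18 18 2 → sum 53  < 65 ✓
18 18 2 4 → sum 42  < 65 ✓
18 2 4 6 → sum 30  < 65 ✓
2 4 6 3 → sum 15  < 65 ✓
4 6 3 9 → sum 22  < 65 ✓
6 3 9 13 → sum 31  < 65 ✓
3 9 13 14 → sum 39  < 65 ✓
12 windows satisfy the condition.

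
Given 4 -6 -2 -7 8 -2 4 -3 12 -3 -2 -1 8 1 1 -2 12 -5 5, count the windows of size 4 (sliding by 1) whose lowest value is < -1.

15

[4, -6, -2, -7] → min -7  < -1 ✓
[-6, -2, -7, 8] → min -7  < -1 ✓
[-2, -7, 8, -2] → min -7  < -1 ✓
[-7, 8, -2, 4] → min -7  < -1 ✓
[8, -2, 4, -3] → min -3  < -1 ✓
[-2, 4, -3, 12] → min -3  < -1 ✓
[4, -3, 12, -3] → min -3  < -1 ✓
[-3, 12, -3, -2] → min -3  < -1 ✓
[12, -3, -2, -1] → min -3  < -1 ✓
[-3, -2, -1, 8] → min -3  < -1 ✓
[-2, -1, 8, 1] → min -2  < -1 ✓
[-1, 8, 1, 1] → min -1
[8, 1, 1, -2] → min -2  < -1 ✓
[1, 1, -2, 12] → min -2  < -1 ✓
[1, -2, 12, -5] → min -5  < -1 ✓
[-2, 12, -5, 5] → min -5  < -1 ✓
15 windows satisfy the condition.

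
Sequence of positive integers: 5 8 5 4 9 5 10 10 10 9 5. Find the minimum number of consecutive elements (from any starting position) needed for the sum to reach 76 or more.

Extend right; whenever the sum reaches 76, record the length and shrink from the left:
add 5: running sum 5 < 76
add 8: running sum 13 < 76
add 5: running sum 18 < 76
add 4: running sum 22 < 76
add 9: running sum 31 < 76
add 5: running sum 36 < 76
add 10: running sum 46 < 76
add 10: running sum 56 < 76
add 10: running sum 66 < 76
add 9: running sum 75 < 76
add 5: shortest ending here [5, 8, 5, 4, 9, 5, 10, 10, 10, 9, 5] sum 80, len 11
Shortest qualifying length: 11.

11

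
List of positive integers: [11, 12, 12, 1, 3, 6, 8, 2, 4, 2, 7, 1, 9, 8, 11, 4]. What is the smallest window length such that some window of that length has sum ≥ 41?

6

add 11: running sum 11 < 41
add 12: running sum 23 < 41
add 12: running sum 35 < 41
add 1: running sum 36 < 41
add 3: running sum 39 < 41
add 6: shortest ending here [11, 12, 12, 1, 3, 6] sum 45, len 6
add 8: shortest ending here [12, 12, 1, 3, 6, 8] sum 42, len 6
add 2: shortest ending here [12, 12, 1, 3, 6, 8, 2] sum 44, len 7
add 4: shortest ending here [12, 12, 1, 3, 6, 8, 2, 4] sum 48, len 8
add 2: shortest ending here [12, 12, 1, 3, 6, 8, 2, 4, 2] sum 50, len 9
add 7: shortest ending here [12, 1, 3, 6, 8, 2, 4, 2, 7] sum 45, len 9
add 1: shortest ending here [12, 1, 3, 6, 8, 2, 4, 2, 7, 1] sum 46, len 10
add 9: shortest ending here [3, 6, 8, 2, 4, 2, 7, 1, 9] sum 42, len 9
add 8: shortest ending here [8, 2, 4, 2, 7, 1, 9, 8] sum 41, len 8
add 11: shortest ending here [4, 2, 7, 1, 9, 8, 11] sum 42, len 7
add 4: shortest ending here [2, 7, 1, 9, 8, 11, 4] sum 42, len 7
Shortest qualifying length: 6.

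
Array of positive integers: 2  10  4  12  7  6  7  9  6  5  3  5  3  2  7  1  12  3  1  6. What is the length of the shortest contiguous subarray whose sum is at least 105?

add 2: running sum 2 < 105
add 10: running sum 12 < 105
add 4: running sum 16 < 105
add 12: running sum 28 < 105
add 7: running sum 35 < 105
add 6: running sum 41 < 105
add 7: running sum 48 < 105
add 9: running sum 57 < 105
add 6: running sum 63 < 105
add 5: running sum 68 < 105
add 3: running sum 71 < 105
add 5: running sum 76 < 105
add 3: running sum 79 < 105
add 2: running sum 81 < 105
add 7: running sum 88 < 105
add 1: running sum 89 < 105
add 12: running sum 101 < 105
add 3: running sum 104 < 105
add 1: shortest ending here [2, 10, 4, 12, 7, 6, 7, 9, 6, 5, 3, 5, 3, 2, 7, 1, 12, 3, 1] sum 105, len 19
add 6: shortest ending here [10, 4, 12, 7, 6, 7, 9, 6, 5, 3, 5, 3, 2, 7, 1, 12, 3, 1, 6] sum 109, len 19
Shortest qualifying length: 19.

19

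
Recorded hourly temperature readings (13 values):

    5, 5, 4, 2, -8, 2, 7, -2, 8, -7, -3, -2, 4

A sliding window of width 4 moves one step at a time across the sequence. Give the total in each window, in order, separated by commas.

16, 3, 0, 3, -1, 15, 6, -4, -4, -8

[5, 5, 4, 2] → sum 16
[5, 4, 2, -8] → sum 3
[4, 2, -8, 2] → sum 0
[2, -8, 2, 7] → sum 3
[-8, 2, 7, -2] → sum -1
[2, 7, -2, 8] → sum 15
[7, -2, 8, -7] → sum 6
[-2, 8, -7, -3] → sum -4
[8, -7, -3, -2] → sum -4
[-7, -3, -2, 4] → sum -8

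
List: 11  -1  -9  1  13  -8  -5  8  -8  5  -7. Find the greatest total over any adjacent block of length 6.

Window sums for each of the 6 positions:
11 -1 -9 1 13 -8 → sum 7
-1 -9 1 13 -8 -5 → sum -9
-9 1 13 -8 -5 8 → sum 0
1 13 -8 -5 8 -8 → sum 1
13 -8 -5 8 -8 5 → sum 5
-8 -5 8 -8 5 -7 → sum -15
Greatest of these is 7.

7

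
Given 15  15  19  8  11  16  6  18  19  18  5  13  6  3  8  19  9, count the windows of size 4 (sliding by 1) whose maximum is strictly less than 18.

(15, 15, 19, 8) → max 19
(15, 19, 8, 11) → max 19
(19, 8, 11, 16) → max 19
(8, 11, 16, 6) → max 16  < 18 ✓
(11, 16, 6, 18) → max 18
(16, 6, 18, 19) → max 19
(6, 18, 19, 18) → max 19
(18, 19, 18, 5) → max 19
(19, 18, 5, 13) → max 19
(18, 5, 13, 6) → max 18
(5, 13, 6, 3) → max 13  < 18 ✓
(13, 6, 3, 8) → max 13  < 18 ✓
(6, 3, 8, 19) → max 19
(3, 8, 19, 9) → max 19
3 windows satisfy the condition.

3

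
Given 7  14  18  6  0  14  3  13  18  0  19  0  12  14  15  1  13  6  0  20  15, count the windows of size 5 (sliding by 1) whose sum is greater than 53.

3

7 14 18 6 0 → sum 45
14 18 6 0 14 → sum 52
18 6 0 14 3 → sum 41
6 0 14 3 13 → sum 36
0 14 3 13 18 → sum 48
14 3 13 18 0 → sum 48
3 13 18 0 19 → sum 53
13 18 0 19 0 → sum 50
18 0 19 0 12 → sum 49
0 19 0 12 14 → sum 45
19 0 12 14 15 → sum 60  > 53 ✓
0 12 14 15 1 → sum 42
12 14 15 1 13 → sum 55  > 53 ✓
14 15 1 13 6 → sum 49
15 1 13 6 0 → sum 35
1 13 6 0 20 → sum 40
13 6 0 20 15 → sum 54  > 53 ✓
3 windows satisfy the condition.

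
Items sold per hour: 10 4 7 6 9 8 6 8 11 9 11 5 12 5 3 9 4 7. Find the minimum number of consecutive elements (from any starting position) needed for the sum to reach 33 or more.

Extend right; whenever the sum reaches 33, record the length and shrink from the left:
add 10: running sum 10 < 33
add 4: running sum 14 < 33
add 7: running sum 21 < 33
add 6: running sum 27 < 33
end 4: [10, 4, 7, 6, 9] sum 36, len 5
end 5: [4, 7, 6, 9, 8] sum 34, len 5
end 6: [7, 6, 9, 8, 6] sum 36, len 5
end 7: [6, 9, 8, 6, 8] sum 37, len 5
end 8: [8, 6, 8, 11] sum 33, len 4
end 9: [6, 8, 11, 9] sum 34, len 4
end 10: [8, 11, 9, 11] sum 39, len 4
end 11: [11, 9, 11, 5] sum 36, len 4
end 12: [9, 11, 5, 12] sum 37, len 4
end 13: [11, 5, 12, 5] sum 33, len 4
end 14: [11, 5, 12, 5, 3] sum 36, len 5
end 15: [5, 12, 5, 3, 9] sum 34, len 5
end 16: [12, 5, 3, 9, 4] sum 33, len 5
end 17: [12, 5, 3, 9, 4, 7] sum 40, len 6
Shortest qualifying length: 4.

4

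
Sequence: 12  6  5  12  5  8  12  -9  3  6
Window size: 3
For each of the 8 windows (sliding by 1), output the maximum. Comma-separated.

12 6 5 → max 12
6 5 12 → max 12
5 12 5 → max 12
12 5 8 → max 12
5 8 12 → max 12
8 12 -9 → max 12
12 -9 3 → max 12
-9 3 6 → max 6

12, 12, 12, 12, 12, 12, 12, 6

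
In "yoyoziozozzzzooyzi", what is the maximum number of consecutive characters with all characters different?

add y: [y] len 1
add o: [y, o] len 2
add y (repeat y, move left end past it): [o, y] len 2
add o (repeat o, move left end past it): [y, o] len 2
add z: [y, o, z] len 3
add i: [y, o, z, i] len 4
add o (repeat o, move left end past it): [z, i, o] len 3
add z (repeat z, move left end past it): [i, o, z] len 3
add o (repeat o, move left end past it): [z, o] len 2
add z (repeat z, move left end past it): [o, z] len 2
add z (repeat z, move left end past it): [z] len 1
add z (repeat z, move left end past it): [z] len 1
add z (repeat z, move left end past it): [z] len 1
add o: [z, o] len 2
add o (repeat o, move left end past it): [o] len 1
add y: [o, y] len 2
add z: [o, y, z] len 3
add i: [o, y, z, i] len 4
Longest all-distinct length: 4.

4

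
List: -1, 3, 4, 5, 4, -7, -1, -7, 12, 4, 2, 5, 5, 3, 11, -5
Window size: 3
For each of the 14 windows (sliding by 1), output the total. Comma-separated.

6, 12, 13, 2, -4, -15, 4, 9, 18, 11, 12, 13, 19, 9

Sliding a size-3 window across the 16 values:
[-1, 3, 4] → sum 6
[3, 4, 5] → sum 12
[4, 5, 4] → sum 13
[5, 4, -7] → sum 2
[4, -7, -1] → sum -4
[-7, -1, -7] → sum -15
[-1, -7, 12] → sum 4
[-7, 12, 4] → sum 9
[12, 4, 2] → sum 18
[4, 2, 5] → sum 11
[2, 5, 5] → sum 12
[5, 5, 3] → sum 13
[5, 3, 11] → sum 19
[3, 11, -5] → sum 9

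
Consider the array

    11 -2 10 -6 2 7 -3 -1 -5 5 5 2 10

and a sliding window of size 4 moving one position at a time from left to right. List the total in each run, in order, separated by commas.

(11, -2, 10, -6) → sum 13
(-2, 10, -6, 2) → sum 4
(10, -6, 2, 7) → sum 13
(-6, 2, 7, -3) → sum 0
(2, 7, -3, -1) → sum 5
(7, -3, -1, -5) → sum -2
(-3, -1, -5, 5) → sum -4
(-1, -5, 5, 5) → sum 4
(-5, 5, 5, 2) → sum 7
(5, 5, 2, 10) → sum 22

13, 4, 13, 0, 5, -2, -4, 4, 7, 22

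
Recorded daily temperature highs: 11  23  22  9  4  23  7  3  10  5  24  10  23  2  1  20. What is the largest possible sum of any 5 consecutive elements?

(11, 23, 22, 9, 4) → sum 69
(23, 22, 9, 4, 23) → sum 81
(22, 9, 4, 23, 7) → sum 65
(9, 4, 23, 7, 3) → sum 46
(4, 23, 7, 3, 10) → sum 47
(23, 7, 3, 10, 5) → sum 48
(7, 3, 10, 5, 24) → sum 49
(3, 10, 5, 24, 10) → sum 52
(10, 5, 24, 10, 23) → sum 72
(5, 24, 10, 23, 2) → sum 64
(24, 10, 23, 2, 1) → sum 60
(10, 23, 2, 1, 20) → sum 56
Largest of these is 81.

81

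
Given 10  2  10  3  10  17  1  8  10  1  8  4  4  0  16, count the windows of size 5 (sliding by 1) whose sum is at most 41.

(10, 2, 10, 3, 10) → sum 35  ≤ 41 ✓
(2, 10, 3, 10, 17) → sum 42
(10, 3, 10, 17, 1) → sum 41  ≤ 41 ✓
(3, 10, 17, 1, 8) → sum 39  ≤ 41 ✓
(10, 17, 1, 8, 10) → sum 46
(17, 1, 8, 10, 1) → sum 37  ≤ 41 ✓
(1, 8, 10, 1, 8) → sum 28  ≤ 41 ✓
(8, 10, 1, 8, 4) → sum 31  ≤ 41 ✓
(10, 1, 8, 4, 4) → sum 27  ≤ 41 ✓
(1, 8, 4, 4, 0) → sum 17  ≤ 41 ✓
(8, 4, 4, 0, 16) → sum 32  ≤ 41 ✓
9 windows satisfy the condition.

9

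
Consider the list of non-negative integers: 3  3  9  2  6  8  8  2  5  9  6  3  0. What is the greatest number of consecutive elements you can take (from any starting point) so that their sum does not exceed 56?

→ 3: sum 3, len 1
→ 3: sum 6, len 2
→ 9: sum 15, len 3
→ 2: sum 17, len 4
→ 6: sum 23, len 5
→ 8: sum 31, len 6
→ 8: sum 39, len 7
→ 2: sum 41, len 8
→ 5: sum 46, len 9
→ 9: sum 55, len 10
→ 6 (dropped 3, 3): sum 55, len 9
→ 3 (dropped 9): sum 49, len 9
→ 0: sum 49, len 10
Longest length seen: 10.

10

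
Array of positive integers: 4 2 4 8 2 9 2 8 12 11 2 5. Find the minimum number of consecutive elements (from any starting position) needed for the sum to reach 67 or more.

12

add 4: running sum 4 < 67
add 2: running sum 6 < 67
add 4: running sum 10 < 67
add 8: running sum 18 < 67
add 2: running sum 20 < 67
add 9: running sum 29 < 67
add 2: running sum 31 < 67
add 8: running sum 39 < 67
add 12: running sum 51 < 67
add 11: running sum 62 < 67
add 2: running sum 64 < 67
end 11: [4, 2, 4, 8, 2, 9, 2, 8, 12, 11, 2, 5] sum 69, len 12
Shortest qualifying length: 12.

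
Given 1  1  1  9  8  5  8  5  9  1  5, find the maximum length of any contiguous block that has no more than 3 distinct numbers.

6

Extend right; when distinct count exceeds 3, shrink from the left:
add 1: window [1] (1 distinct), len 1
add 1: window [1, 1] (1 distinct), len 2
add 1: window [1, 1, 1] (1 distinct), len 3
add 9: window [1, 1, 1, 9] (2 distinct), len 4
add 8: window [1, 1, 1, 9, 8] (3 distinct), len 5
add 5: window [9, 8, 5] (3 distinct), len 3
add 8: window [9, 8, 5, 8] (3 distinct), len 4
add 5: window [9, 8, 5, 8, 5] (3 distinct), len 5
add 9: window [9, 8, 5, 8, 5, 9] (3 distinct), len 6
add 1: window [5, 9, 1] (3 distinct), len 3
add 5: window [5, 9, 1, 5] (3 distinct), len 4
Longest length with ≤3 distinct: 6.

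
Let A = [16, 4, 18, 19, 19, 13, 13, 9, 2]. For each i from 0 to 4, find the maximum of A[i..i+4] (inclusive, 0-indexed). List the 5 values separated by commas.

[16, 4, 18, 19, 19] → max 19
[4, 18, 19, 19, 13] → max 19
[18, 19, 19, 13, 13] → max 19
[19, 19, 13, 13, 9] → max 19
[19, 13, 13, 9, 2] → max 19

19, 19, 19, 19, 19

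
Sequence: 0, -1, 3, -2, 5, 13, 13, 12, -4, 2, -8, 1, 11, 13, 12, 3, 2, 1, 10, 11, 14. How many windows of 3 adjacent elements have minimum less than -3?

(0, -1, 3) → min -1
(-1, 3, -2) → min -2
(3, -2, 5) → min -2
(-2, 5, 13) → min -2
(5, 13, 13) → min 5
(13, 13, 12) → min 12
(13, 12, -4) → min -4  < -3 ✓
(12, -4, 2) → min -4  < -3 ✓
(-4, 2, -8) → min -8  < -3 ✓
(2, -8, 1) → min -8  < -3 ✓
(-8, 1, 11) → min -8  < -3 ✓
(1, 11, 13) → min 1
(11, 13, 12) → min 11
(13, 12, 3) → min 3
(12, 3, 2) → min 2
(3, 2, 1) → min 1
(2, 1, 10) → min 1
(1, 10, 11) → min 1
(10, 11, 14) → min 10
5 windows satisfy the condition.

5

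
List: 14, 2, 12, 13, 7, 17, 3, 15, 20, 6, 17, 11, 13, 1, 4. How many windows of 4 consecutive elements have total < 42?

14 2 12 13 → sum 41  < 42 ✓
2 12 13 7 → sum 34  < 42 ✓
12 13 7 17 → sum 49
13 7 17 3 → sum 40  < 42 ✓
7 17 3 15 → sum 42
17 3 15 20 → sum 55
3 15 20 6 → sum 44
15 20 6 17 → sum 58
20 6 17 11 → sum 54
6 17 11 13 → sum 47
17 11 13 1 → sum 42
11 13 1 4 → sum 29  < 42 ✓
4 windows satisfy the condition.

4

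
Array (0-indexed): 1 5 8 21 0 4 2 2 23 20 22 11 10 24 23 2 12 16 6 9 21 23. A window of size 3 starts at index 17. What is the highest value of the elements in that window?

Elements at indices 17..19: 16, 6, 9
max(16, 6, 9) = 16

16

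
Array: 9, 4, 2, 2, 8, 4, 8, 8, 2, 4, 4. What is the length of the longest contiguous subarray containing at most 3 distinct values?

add 9: window [9] (1 distinct), len 1
add 4: window [9, 4] (2 distinct), len 2
add 2: window [9, 4, 2] (3 distinct), len 3
add 2: window [9, 4, 2, 2] (3 distinct), len 4
add 8: window [4, 2, 2, 8] (3 distinct), len 4
add 4: window [4, 2, 2, 8, 4] (3 distinct), len 5
add 8: window [4, 2, 2, 8, 4, 8] (3 distinct), len 6
add 8: window [4, 2, 2, 8, 4, 8, 8] (3 distinct), len 7
add 2: window [4, 2, 2, 8, 4, 8, 8, 2] (3 distinct), len 8
add 4: window [4, 2, 2, 8, 4, 8, 8, 2, 4] (3 distinct), len 9
add 4: window [4, 2, 2, 8, 4, 8, 8, 2, 4, 4] (3 distinct), len 10
Longest length with ≤3 distinct: 10.

10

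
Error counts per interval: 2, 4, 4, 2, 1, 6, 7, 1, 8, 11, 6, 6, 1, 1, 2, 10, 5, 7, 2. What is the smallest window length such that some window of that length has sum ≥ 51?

10

add 2: running sum 2 < 51
add 4: running sum 6 < 51
add 4: running sum 10 < 51
add 2: running sum 12 < 51
add 1: running sum 13 < 51
add 6: running sum 19 < 51
add 7: running sum 26 < 51
add 1: running sum 27 < 51
add 8: running sum 35 < 51
add 11: running sum 46 < 51
add 6: shortest ending here [2, 4, 4, 2, 1, 6, 7, 1, 8, 11, 6] sum 52, len 11
add 6: shortest ending here [4, 2, 1, 6, 7, 1, 8, 11, 6, 6] sum 52, len 10
add 1: shortest ending here [4, 2, 1, 6, 7, 1, 8, 11, 6, 6, 1] sum 53, len 11
add 1: shortest ending here [4, 2, 1, 6, 7, 1, 8, 11, 6, 6, 1, 1] sum 54, len 12
add 2: shortest ending here [2, 1, 6, 7, 1, 8, 11, 6, 6, 1, 1, 2] sum 52, len 12
add 10: shortest ending here [7, 1, 8, 11, 6, 6, 1, 1, 2, 10] sum 53, len 10
add 5: shortest ending here [1, 8, 11, 6, 6, 1, 1, 2, 10, 5] sum 51, len 10
add 7: shortest ending here [8, 11, 6, 6, 1, 1, 2, 10, 5, 7] sum 57, len 10
add 2: shortest ending here [11, 6, 6, 1, 1, 2, 10, 5, 7, 2] sum 51, len 10
Shortest qualifying length: 10.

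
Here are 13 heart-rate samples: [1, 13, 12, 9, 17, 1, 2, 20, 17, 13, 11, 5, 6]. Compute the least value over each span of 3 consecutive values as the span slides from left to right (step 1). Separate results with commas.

(1, 13, 12) → min 1
(13, 12, 9) → min 9
(12, 9, 17) → min 9
(9, 17, 1) → min 1
(17, 1, 2) → min 1
(1, 2, 20) → min 1
(2, 20, 17) → min 2
(20, 17, 13) → min 13
(17, 13, 11) → min 11
(13, 11, 5) → min 5
(11, 5, 6) → min 5

1, 9, 9, 1, 1, 1, 2, 13, 11, 5, 5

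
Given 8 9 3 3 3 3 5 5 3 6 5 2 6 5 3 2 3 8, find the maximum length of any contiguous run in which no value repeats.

add 8: [8] len 1
add 9: [8, 9] len 2
add 3: [8, 9, 3] len 3
add 3 (repeat 3, move left end past it): [3] len 1
add 3 (repeat 3, move left end past it): [3] len 1
add 3 (repeat 3, move left end past it): [3] len 1
add 5: [3, 5] len 2
add 5 (repeat 5, move left end past it): [5] len 1
add 3: [5, 3] len 2
add 6: [5, 3, 6] len 3
add 5 (repeat 5, move left end past it): [3, 6, 5] len 3
add 2: [3, 6, 5, 2] len 4
add 6 (repeat 6, move left end past it): [5, 2, 6] len 3
add 5 (repeat 5, move left end past it): [2, 6, 5] len 3
add 3: [2, 6, 5, 3] len 4
add 2 (repeat 2, move left end past it): [6, 5, 3, 2] len 4
add 3 (repeat 3, move left end past it): [2, 3] len 2
add 8: [2, 3, 8] len 3
Longest all-distinct length: 4.

4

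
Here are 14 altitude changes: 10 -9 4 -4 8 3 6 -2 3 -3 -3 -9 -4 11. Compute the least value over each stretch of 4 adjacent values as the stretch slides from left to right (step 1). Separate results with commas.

-9, -9, -4, -4, -2, -2, -3, -3, -9, -9, -9

[10, -9, 4, -4] → min -9
[-9, 4, -4, 8] → min -9
[4, -4, 8, 3] → min -4
[-4, 8, 3, 6] → min -4
[8, 3, 6, -2] → min -2
[3, 6, -2, 3] → min -2
[6, -2, 3, -3] → min -3
[-2, 3, -3, -3] → min -3
[3, -3, -3, -9] → min -9
[-3, -3, -9, -4] → min -9
[-3, -9, -4, 11] → min -9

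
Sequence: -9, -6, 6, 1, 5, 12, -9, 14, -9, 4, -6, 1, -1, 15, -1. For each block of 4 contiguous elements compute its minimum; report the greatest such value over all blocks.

Each size-4 window and its min:
(-9, -6, 6, 1) → min -9
(-6, 6, 1, 5) → min -6
(6, 1, 5, 12) → min 1
(1, 5, 12, -9) → min -9
(5, 12, -9, 14) → min -9
(12, -9, 14, -9) → min -9
(-9, 14, -9, 4) → min -9
(14, -9, 4, -6) → min -9
(-9, 4, -6, 1) → min -9
(4, -6, 1, -1) → min -6
(-6, 1, -1, 15) → min -6
(1, -1, 15, -1) → min -1
Greatest of these is 1.

1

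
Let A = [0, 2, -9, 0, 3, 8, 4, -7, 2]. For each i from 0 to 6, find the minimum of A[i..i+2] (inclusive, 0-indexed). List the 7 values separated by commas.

-9, -9, -9, 0, 3, -7, -7

Sliding a size-3 window across the 9 values:
[0, 2, -9] → min -9
[2, -9, 0] → min -9
[-9, 0, 3] → min -9
[0, 3, 8] → min 0
[3, 8, 4] → min 3
[8, 4, -7] → min -7
[4, -7, 2] → min -7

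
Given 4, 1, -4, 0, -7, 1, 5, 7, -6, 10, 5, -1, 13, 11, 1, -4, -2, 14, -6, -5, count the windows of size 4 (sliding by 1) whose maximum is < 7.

4

(4, 1, -4, 0) → max 4  < 7 ✓
(1, -4, 0, -7) → max 1  < 7 ✓
(-4, 0, -7, 1) → max 1  < 7 ✓
(0, -7, 1, 5) → max 5  < 7 ✓
(-7, 1, 5, 7) → max 7
(1, 5, 7, -6) → max 7
(5, 7, -6, 10) → max 10
(7, -6, 10, 5) → max 10
(-6, 10, 5, -1) → max 10
(10, 5, -1, 13) → max 13
(5, -1, 13, 11) → max 13
(-1, 13, 11, 1) → max 13
(13, 11, 1, -4) → max 13
(11, 1, -4, -2) → max 11
(1, -4, -2, 14) → max 14
(-4, -2, 14, -6) → max 14
(-2, 14, -6, -5) → max 14
4 windows satisfy the condition.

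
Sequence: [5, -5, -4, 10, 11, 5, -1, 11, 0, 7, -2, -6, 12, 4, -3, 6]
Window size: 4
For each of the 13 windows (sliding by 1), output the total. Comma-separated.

(5, -5, -4, 10) → sum 6
(-5, -4, 10, 11) → sum 12
(-4, 10, 11, 5) → sum 22
(10, 11, 5, -1) → sum 25
(11, 5, -1, 11) → sum 26
(5, -1, 11, 0) → sum 15
(-1, 11, 0, 7) → sum 17
(11, 0, 7, -2) → sum 16
(0, 7, -2, -6) → sum -1
(7, -2, -6, 12) → sum 11
(-2, -6, 12, 4) → sum 8
(-6, 12, 4, -3) → sum 7
(12, 4, -3, 6) → sum 19

6, 12, 22, 25, 26, 15, 17, 16, -1, 11, 8, 7, 19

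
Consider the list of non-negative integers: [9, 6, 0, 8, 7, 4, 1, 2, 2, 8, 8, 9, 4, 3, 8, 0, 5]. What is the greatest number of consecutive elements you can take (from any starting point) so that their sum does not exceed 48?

10

add 9: [9] sum 9, len 1
add 6: [9, 6] sum 15, len 2
add 0: [9, 6, 0] sum 15, len 3
add 8: [9, 6, 0, 8] sum 23, len 4
add 7: [9, 6, 0, 8, 7] sum 30, len 5
add 4: [9, 6, 0, 8, 7, 4] sum 34, len 6
add 1: [9, 6, 0, 8, 7, 4, 1] sum 35, len 7
add 2: [9, 6, 0, 8, 7, 4, 1, 2] sum 37, len 8
add 2: [9, 6, 0, 8, 7, 4, 1, 2, 2] sum 39, len 9
add 8: [9, 6, 0, 8, 7, 4, 1, 2, 2, 8] sum 47, len 10
add 8: [6, 0, 8, 7, 4, 1, 2, 2, 8, 8] sum 46, len 10
add 9: [7, 4, 1, 2, 2, 8, 8, 9] sum 41, len 8
add 4: [7, 4, 1, 2, 2, 8, 8, 9, 4] sum 45, len 9
add 3: [7, 4, 1, 2, 2, 8, 8, 9, 4, 3] sum 48, len 10
add 8: [1, 2, 2, 8, 8, 9, 4, 3, 8] sum 45, len 9
add 0: [1, 2, 2, 8, 8, 9, 4, 3, 8, 0] sum 45, len 10
add 5: [2, 8, 8, 9, 4, 3, 8, 0, 5] sum 47, len 9
Longest length seen: 10.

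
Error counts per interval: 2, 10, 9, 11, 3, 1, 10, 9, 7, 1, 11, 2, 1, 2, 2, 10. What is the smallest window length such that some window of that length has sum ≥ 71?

10

add 2: running sum 2 < 71
add 10: running sum 12 < 71
add 9: running sum 21 < 71
add 11: running sum 32 < 71
add 3: running sum 35 < 71
add 1: running sum 36 < 71
add 10: running sum 46 < 71
add 9: running sum 55 < 71
add 7: running sum 62 < 71
add 1: running sum 63 < 71
end 10: [10, 9, 11, 3, 1, 10, 9, 7, 1, 11] sum 72, len 10
end 11: [10, 9, 11, 3, 1, 10, 9, 7, 1, 11, 2] sum 74, len 11
end 12: [10, 9, 11, 3, 1, 10, 9, 7, 1, 11, 2, 1] sum 75, len 12
end 13: [10, 9, 11, 3, 1, 10, 9, 7, 1, 11, 2, 1, 2] sum 77, len 13
end 14: [10, 9, 11, 3, 1, 10, 9, 7, 1, 11, 2, 1, 2, 2] sum 79, len 14
end 15: [9, 11, 3, 1, 10, 9, 7, 1, 11, 2, 1, 2, 2, 10] sum 79, len 14
Shortest qualifying length: 10.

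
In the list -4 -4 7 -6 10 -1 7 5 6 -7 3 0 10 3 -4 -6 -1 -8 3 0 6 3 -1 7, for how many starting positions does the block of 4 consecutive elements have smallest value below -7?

[-4, -4, 7, -6] → min -6
[-4, 7, -6, 10] → min -6
[7, -6, 10, -1] → min -6
[-6, 10, -1, 7] → min -6
[10, -1, 7, 5] → min -1
[-1, 7, 5, 6] → min -1
[7, 5, 6, -7] → min -7
[5, 6, -7, 3] → min -7
[6, -7, 3, 0] → min -7
[-7, 3, 0, 10] → min -7
[3, 0, 10, 3] → min 0
[0, 10, 3, -4] → min -4
[10, 3, -4, -6] → min -6
[3, -4, -6, -1] → min -6
[-4, -6, -1, -8] → min -8  < -7 ✓
[-6, -1, -8, 3] → min -8  < -7 ✓
[-1, -8, 3, 0] → min -8  < -7 ✓
[-8, 3, 0, 6] → min -8  < -7 ✓
[3, 0, 6, 3] → min 0
[0, 6, 3, -1] → min -1
[6, 3, -1, 7] → min -1
4 windows satisfy the condition.

4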